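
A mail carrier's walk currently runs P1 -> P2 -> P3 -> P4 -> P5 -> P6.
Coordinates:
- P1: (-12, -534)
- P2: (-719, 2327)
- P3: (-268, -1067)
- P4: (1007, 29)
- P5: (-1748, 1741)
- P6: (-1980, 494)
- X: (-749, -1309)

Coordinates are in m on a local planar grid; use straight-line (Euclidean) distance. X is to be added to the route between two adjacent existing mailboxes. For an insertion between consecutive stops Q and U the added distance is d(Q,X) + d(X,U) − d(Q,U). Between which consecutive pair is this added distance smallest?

between P2 and P3

Added distance for inserting X between each consecutive pair:
P1–P2: 1758.5 m
P2–P3: 750.7 m
P3–P4: 1064.8 m
P4–P5: 2173.5 m
P5–P6: 4124.2 m
Smallest added distance is 750.7 m, inserting between P2 and P3.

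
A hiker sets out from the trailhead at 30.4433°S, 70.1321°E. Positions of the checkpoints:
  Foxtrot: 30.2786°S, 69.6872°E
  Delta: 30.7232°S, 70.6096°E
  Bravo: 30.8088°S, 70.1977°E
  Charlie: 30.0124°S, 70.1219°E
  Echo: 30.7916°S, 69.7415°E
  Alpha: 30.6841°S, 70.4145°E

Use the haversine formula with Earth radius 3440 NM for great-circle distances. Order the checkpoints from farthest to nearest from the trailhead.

Distances from the trailhead:
Delta 30.7232°S, 70.6096°E: 29.9 NM
Echo 30.7916°S, 69.7415°E: 29.1 NM
Charlie 30.0124°S, 70.1219°E: 25.9 NM
Foxtrot 30.2786°S, 69.6872°E: 25.1 NM
Bravo 30.8088°S, 70.1977°E: 22.2 NM
Alpha 30.6841°S, 70.4145°E: 20.5 NM

Delta, Echo, Charlie, Foxtrot, Bravo, Alpha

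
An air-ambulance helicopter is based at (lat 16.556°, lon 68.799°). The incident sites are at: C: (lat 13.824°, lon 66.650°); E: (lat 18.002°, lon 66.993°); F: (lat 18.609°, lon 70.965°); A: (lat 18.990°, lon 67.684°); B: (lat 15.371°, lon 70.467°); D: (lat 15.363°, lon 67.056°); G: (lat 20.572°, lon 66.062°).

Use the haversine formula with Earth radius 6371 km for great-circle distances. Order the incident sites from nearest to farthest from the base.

Distance from the base at (lat 16.556°, lon 68.799°) to each:
B (lat 15.371°, lon 70.467°): 221.7 km
D (lat 15.363°, lon 67.056°): 228.7 km
E (lat 18.002°, lon 66.993°): 250.2 km
A (lat 18.990°, lon 67.684°): 295.3 km
F (lat 18.609°, lon 70.965°): 323.8 km
C (lat 13.824°, lon 66.650°): 381.4 km
G (lat 20.572°, lon 66.062°): 531.6 km

B, D, E, A, F, C, G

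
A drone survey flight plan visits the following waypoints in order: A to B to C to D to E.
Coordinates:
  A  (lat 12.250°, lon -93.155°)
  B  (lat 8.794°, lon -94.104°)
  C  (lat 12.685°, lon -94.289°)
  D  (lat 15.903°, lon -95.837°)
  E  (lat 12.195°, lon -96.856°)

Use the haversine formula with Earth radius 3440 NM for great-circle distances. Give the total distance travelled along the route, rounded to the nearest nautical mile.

892 NM

Leg distances:
A→B: 214.9 NM  (cumulative 214.9 NM)
B→C: 233.9 NM  (cumulative 448.8 NM)
C→D: 213.2 NM  (cumulative 662.0 NM)
D→E: 230.4 NM  (cumulative 892.3 NM)
Total route length ≈ 892 NM.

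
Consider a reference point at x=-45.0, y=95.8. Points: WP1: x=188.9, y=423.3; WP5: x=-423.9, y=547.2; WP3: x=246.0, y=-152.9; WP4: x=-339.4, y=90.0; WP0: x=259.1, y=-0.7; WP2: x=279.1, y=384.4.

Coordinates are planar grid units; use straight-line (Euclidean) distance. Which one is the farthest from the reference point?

WP5

Distance to each, sorted:
WP5: 589.3
WP2: 434.0
WP1: 402.4
WP3: 382.8
WP0: 319.0
WP4: 294.5
The farthest is WP5 at 589.3.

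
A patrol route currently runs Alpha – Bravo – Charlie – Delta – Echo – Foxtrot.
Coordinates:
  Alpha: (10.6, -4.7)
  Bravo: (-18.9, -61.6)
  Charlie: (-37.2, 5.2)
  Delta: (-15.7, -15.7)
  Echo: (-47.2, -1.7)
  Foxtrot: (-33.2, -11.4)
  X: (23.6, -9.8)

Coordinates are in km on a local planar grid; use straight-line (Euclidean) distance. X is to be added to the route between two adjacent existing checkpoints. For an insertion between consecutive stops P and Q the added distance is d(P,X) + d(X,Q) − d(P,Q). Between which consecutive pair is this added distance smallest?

Added distance for inserting X between each consecutive pair:
Alpha–Bravo: 16.9 km
Bravo–Charlie: 60.4 km
Charlie–Delta: 72.4 km
Delta–Echo: 76.5 km
Echo–Foxtrot: 111.1 km
Smallest added distance is 16.9 km, inserting between Alpha and Bravo.

between Alpha and Bravo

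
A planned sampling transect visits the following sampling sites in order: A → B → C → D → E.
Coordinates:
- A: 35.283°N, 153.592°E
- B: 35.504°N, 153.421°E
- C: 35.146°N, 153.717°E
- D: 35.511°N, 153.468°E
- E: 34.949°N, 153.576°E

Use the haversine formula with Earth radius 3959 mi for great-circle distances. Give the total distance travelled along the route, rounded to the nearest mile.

116 mi

Leg distances:
A→B: 18.1 mi  (cumulative 18.1 mi)
B→C: 29.8 mi  (cumulative 47.9 mi)
C→D: 28.9 mi  (cumulative 76.8 mi)
D→E: 39.3 mi  (cumulative 116.1 mi)
Total route length ≈ 116 mi.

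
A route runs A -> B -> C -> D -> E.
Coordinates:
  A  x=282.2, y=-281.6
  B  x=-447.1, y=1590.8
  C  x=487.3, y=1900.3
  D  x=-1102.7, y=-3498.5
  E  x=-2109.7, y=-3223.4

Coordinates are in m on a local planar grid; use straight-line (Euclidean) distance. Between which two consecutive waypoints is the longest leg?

C–D

Leg distances:
A→B: 2009.4 m
B→C: 984.3 m
C→D: 5628.1 m
D→E: 1043.9 m
The longest leg is C–D at 5628.1 m.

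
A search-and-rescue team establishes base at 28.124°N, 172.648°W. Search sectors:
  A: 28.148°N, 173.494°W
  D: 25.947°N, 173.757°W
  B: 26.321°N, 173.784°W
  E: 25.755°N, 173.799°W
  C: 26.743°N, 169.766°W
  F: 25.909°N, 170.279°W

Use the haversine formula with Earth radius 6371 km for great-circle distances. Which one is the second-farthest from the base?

C

Distances from the base (28.124°N, 172.648°W):
F: 340.2 km
C: 323.2 km
E: 287.1 km
D: 265.8 km
B: 229.8 km
A: 83.0 km
The second-farthest is C at 323.2 km.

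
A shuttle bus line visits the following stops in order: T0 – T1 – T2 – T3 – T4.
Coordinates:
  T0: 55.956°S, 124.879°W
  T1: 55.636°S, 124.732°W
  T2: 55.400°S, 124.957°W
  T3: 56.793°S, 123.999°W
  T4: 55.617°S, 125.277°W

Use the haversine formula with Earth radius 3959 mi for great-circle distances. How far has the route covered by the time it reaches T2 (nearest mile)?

41 mi

Leg distances:
T0→T1: 22.8 mi  (cumulative 22.8 mi)
T1→T2: 18.5 mi  (cumulative 41.4 mi)
Cumulative distance at T2 ≈ 41 mi.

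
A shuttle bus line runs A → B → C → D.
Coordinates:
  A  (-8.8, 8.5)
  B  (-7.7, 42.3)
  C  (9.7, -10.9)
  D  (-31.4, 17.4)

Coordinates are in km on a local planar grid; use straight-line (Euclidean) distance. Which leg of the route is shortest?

Leg distances:
A→B: 33.8 km
B→C: 56.0 km
C→D: 49.9 km
The shortest leg is A–B at 33.8 km.

A–B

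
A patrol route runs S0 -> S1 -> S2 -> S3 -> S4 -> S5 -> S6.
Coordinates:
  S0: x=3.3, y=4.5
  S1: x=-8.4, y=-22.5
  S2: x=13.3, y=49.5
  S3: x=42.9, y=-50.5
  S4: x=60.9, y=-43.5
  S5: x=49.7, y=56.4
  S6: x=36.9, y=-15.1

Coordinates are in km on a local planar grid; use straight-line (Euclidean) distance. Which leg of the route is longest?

Leg distances:
S0→S1: 29.4 km
S1→S2: 75.2 km
S2→S3: 104.3 km
S3→S4: 19.3 km
S4→S5: 100.5 km
S5→S6: 72.6 km
The longest leg is S2–S3 at 104.3 km.

S2–S3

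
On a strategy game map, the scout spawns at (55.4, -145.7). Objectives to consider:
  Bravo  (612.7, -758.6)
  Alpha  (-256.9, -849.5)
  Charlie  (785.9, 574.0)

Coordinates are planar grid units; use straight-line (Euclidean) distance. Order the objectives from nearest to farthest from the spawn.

Alpha, Bravo, Charlie

Computing each straight-line distance from (55.4, -145.7):
Alpha (-256.9, -849.5): 770.0
Bravo (612.7, -758.6): 828.4
Charlie (785.9, 574.0): 1025.5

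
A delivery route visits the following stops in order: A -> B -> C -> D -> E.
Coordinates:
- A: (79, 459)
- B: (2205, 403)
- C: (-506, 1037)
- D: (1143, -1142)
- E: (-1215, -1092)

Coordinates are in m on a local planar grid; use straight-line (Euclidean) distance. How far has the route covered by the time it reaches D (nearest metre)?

Leg distances:
A→B: 2126.7 m  (cumulative 2126.7 m)
B→C: 2784.1 m  (cumulative 4910.9 m)
C→D: 2732.6 m  (cumulative 7643.5 m)
Cumulative distance at D ≈ 7644 m.

7644 m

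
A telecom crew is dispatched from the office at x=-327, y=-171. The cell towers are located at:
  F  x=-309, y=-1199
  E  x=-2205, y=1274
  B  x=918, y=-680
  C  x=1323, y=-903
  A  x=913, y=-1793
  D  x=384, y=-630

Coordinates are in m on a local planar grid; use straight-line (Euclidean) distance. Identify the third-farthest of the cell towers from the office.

Distances from the office (x=-327, y=-171):
E: 2369.6 m
A: 2041.7 m
C: 1805.1 m
B: 1345.0 m
F: 1028.2 m
D: 846.3 m
The third-farthest is C at 1805.1 m.

C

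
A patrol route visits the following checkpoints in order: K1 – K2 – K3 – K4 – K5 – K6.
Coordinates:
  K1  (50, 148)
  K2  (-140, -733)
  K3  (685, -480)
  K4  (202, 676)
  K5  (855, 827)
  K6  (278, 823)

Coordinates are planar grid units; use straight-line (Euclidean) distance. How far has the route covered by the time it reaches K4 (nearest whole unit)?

Leg distances:
K1→K2: 901.3  (cumulative 901.3)
K2→K3: 862.9  (cumulative 1764.2)
K3→K4: 1252.8  (cumulative 3017.0)
Cumulative distance at K4 ≈ 3017.

3017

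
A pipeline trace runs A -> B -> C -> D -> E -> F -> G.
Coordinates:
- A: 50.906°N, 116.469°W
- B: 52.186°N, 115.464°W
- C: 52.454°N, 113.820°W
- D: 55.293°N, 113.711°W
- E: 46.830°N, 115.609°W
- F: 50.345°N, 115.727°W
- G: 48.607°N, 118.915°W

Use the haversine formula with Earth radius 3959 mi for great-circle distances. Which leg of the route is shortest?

Leg distances:
A→B: 98.4 mi
B→C: 71.9 mi
C→D: 196.2 mi
D→E: 590.5 mi
E→F: 242.9 mi
F→G: 186.8 mi
The shortest leg is B–C at 71.9 mi.

B–C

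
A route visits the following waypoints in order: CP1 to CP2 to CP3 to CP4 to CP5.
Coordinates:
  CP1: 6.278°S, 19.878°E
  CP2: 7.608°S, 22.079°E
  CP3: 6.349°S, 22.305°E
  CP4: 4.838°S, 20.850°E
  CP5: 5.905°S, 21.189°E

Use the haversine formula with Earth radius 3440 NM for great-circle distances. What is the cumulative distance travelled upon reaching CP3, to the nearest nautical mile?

230 NM

Leg distances:
CP1→CP2: 153.6 NM  (cumulative 153.6 NM)
CP2→CP3: 76.8 NM  (cumulative 230.3 NM)
Cumulative distance at CP3 ≈ 230 NM.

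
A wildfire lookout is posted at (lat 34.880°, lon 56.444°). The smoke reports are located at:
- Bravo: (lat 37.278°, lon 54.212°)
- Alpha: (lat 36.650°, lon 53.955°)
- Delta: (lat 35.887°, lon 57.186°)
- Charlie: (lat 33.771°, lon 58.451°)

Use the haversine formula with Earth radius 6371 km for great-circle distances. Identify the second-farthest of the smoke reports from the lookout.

Alpha

Distance to each, sorted:
Bravo: 333.6 km
Alpha: 298.6 km
Charlie: 221.7 km
Delta: 130.6 km
The second-farthest is Alpha at 298.6 km.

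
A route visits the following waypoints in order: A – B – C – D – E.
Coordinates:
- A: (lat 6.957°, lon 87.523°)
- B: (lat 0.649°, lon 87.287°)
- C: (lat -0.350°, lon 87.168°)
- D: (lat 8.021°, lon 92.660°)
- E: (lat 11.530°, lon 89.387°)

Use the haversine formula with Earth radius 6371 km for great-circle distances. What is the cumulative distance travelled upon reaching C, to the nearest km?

814 km

Leg distances:
A→B: 701.9 km  (cumulative 701.9 km)
B→C: 111.9 km  (cumulative 813.8 km)
Cumulative distance at C ≈ 814 km.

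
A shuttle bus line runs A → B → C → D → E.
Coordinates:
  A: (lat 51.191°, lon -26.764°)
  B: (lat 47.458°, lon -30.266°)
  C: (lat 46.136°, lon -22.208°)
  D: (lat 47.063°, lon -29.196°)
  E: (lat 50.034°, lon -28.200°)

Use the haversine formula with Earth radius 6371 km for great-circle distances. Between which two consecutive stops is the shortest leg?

D–E

Leg distances:
A→B: 486.4 km
B→C: 630.4 km
C→D: 543.6 km
D→E: 338.4 km
The shortest leg is D–E at 338.4 km.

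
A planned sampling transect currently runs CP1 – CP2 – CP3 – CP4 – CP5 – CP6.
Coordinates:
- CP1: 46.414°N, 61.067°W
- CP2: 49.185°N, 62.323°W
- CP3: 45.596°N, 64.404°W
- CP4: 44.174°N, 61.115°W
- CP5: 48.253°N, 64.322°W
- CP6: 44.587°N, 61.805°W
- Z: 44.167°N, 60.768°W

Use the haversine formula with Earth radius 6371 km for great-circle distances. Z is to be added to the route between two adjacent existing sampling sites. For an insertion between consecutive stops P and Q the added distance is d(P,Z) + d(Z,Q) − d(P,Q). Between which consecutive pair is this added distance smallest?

Added distance for inserting Z between each consecutive pair:
CP1–CP2: 499.3 km
CP2–CP3: 469.3 km
CP3–CP4: 51.7 km
CP4–CP5: 41.6 km
CP5–CP6: 174.0 km
Smallest added distance is 41.6 km, inserting between CP4 and CP5.

between CP4 and CP5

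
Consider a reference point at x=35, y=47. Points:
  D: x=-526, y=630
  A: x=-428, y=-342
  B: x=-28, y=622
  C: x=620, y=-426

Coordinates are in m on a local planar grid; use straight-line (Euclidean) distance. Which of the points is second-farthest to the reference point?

C

Distances from the reference point (x=35, y=47):
D: 809.1 m
C: 752.3 m
A: 604.7 m
B: 578.4 m
The second-farthest is C at 752.3 m.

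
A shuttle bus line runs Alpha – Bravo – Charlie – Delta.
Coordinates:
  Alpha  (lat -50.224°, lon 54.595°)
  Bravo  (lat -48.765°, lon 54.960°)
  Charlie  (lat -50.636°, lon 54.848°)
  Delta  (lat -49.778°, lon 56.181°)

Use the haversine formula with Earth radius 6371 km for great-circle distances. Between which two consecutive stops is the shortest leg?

Charlie–Delta

Leg distances:
Alpha→Bravo: 164.4 km
Bravo→Charlie: 208.2 km
Charlie→Delta: 134.5 km
The shortest leg is Charlie–Delta at 134.5 km.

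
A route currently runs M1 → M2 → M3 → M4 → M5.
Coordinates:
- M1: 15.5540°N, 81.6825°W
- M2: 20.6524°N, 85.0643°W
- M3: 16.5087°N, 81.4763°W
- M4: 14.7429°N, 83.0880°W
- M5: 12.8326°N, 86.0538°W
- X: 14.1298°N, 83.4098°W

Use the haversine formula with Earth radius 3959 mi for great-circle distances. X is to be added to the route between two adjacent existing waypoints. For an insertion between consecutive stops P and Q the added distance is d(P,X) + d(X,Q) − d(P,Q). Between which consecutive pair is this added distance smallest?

Added distance for inserting X between each consecutive pair:
M1–M2: 198.9 mi
M2–M3: 302.2 mi
M3–M4: 93.9 mi
M4–M5: 7.7 mi
Smallest added distance is 7.7 mi, inserting between M4 and M5.

between M4 and M5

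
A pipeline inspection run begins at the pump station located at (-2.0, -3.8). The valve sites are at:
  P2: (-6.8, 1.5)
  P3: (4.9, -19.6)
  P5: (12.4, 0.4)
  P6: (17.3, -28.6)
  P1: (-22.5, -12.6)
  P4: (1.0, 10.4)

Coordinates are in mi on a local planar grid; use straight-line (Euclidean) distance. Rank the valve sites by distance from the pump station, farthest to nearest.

Distances from the pump station:
P6 (17.3, -28.6): 31.4 mi
P1 (-22.5, -12.6): 22.3 mi
P3 (4.9, -19.6): 17.2 mi
P5 (12.4, 0.4): 15.0 mi
P4 (1.0, 10.4): 14.5 mi
P2 (-6.8, 1.5): 7.2 mi

P6, P1, P3, P5, P4, P2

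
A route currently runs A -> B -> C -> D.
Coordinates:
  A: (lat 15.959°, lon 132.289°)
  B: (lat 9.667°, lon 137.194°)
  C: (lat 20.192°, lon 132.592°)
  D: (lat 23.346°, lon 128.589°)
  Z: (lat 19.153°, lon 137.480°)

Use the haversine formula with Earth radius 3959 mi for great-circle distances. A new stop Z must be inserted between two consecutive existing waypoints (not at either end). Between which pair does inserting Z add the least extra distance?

Added distance for inserting Z between each consecutive pair:
A–B: 516.7 mi
B–C: 192.5 mi
C–D: 630.7 mi
Smallest added distance is 192.5 mi, inserting between B and C.

between B and C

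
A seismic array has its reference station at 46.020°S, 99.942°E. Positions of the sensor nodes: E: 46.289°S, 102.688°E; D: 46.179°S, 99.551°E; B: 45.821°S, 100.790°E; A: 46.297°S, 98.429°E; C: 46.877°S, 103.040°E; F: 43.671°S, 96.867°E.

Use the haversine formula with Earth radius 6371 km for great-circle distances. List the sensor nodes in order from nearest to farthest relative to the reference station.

D, B, A, E, C, F

Distances from the reference station:
D 46.179°S, 99.551°E: 34.9 km
B 45.821°S, 100.790°E: 69.2 km
A 46.297°S, 98.429°E: 120.5 km
E 46.289°S, 102.688°E: 213.6 km
C 46.877°S, 103.040°E: 255.7 km
F 43.671°S, 96.867°E: 356.3 km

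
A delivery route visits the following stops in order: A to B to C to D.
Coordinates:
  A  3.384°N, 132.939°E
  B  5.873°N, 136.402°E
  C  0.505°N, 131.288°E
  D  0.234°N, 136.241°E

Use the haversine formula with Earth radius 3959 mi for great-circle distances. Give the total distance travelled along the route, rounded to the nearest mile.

1149 mi

Leg distances:
A→B: 294.0 mi  (cumulative 294.0 mi)
B→C: 511.8 mi  (cumulative 805.9 mi)
C→D: 342.7 mi  (cumulative 1148.6 mi)
Total route length ≈ 1149 mi.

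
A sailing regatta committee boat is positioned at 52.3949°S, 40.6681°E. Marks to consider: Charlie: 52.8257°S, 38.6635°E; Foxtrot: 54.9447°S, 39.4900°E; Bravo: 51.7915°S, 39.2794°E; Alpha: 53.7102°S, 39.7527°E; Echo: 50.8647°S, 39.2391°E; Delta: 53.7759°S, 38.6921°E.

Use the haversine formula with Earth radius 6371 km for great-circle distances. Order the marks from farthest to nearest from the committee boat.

Distance from the committee boat at 52.3949°S, 40.6681°E to each:
Foxtrot 54.9447°S, 39.4900°E: 293.9 km
Delta 53.7759°S, 38.6921°E: 202.5 km
Echo 50.8647°S, 39.2391°E: 196.7 km
Alpha 53.7102°S, 39.7527°E: 158.5 km
Charlie 52.8257°S, 38.6635°E: 143.6 km
Bravo 51.7915°S, 39.2794°E: 116.2 km

Foxtrot, Delta, Echo, Alpha, Charlie, Bravo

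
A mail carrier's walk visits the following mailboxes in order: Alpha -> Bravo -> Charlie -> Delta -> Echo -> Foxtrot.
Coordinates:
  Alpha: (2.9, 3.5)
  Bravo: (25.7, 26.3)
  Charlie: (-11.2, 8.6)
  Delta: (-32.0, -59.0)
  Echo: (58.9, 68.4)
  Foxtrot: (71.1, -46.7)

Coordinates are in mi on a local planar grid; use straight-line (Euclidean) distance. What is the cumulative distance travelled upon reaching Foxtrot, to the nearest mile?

416 mi

Leg distances:
Alpha→Bravo: 32.2 mi  (cumulative 32.2 mi)
Bravo→Charlie: 40.9 mi  (cumulative 73.2 mi)
Charlie→Delta: 70.7 mi  (cumulative 143.9 mi)
Delta→Echo: 156.5 mi  (cumulative 300.4 mi)
Echo→Foxtrot: 115.7 mi  (cumulative 416.1 mi)
Cumulative distance at Foxtrot ≈ 416 mi.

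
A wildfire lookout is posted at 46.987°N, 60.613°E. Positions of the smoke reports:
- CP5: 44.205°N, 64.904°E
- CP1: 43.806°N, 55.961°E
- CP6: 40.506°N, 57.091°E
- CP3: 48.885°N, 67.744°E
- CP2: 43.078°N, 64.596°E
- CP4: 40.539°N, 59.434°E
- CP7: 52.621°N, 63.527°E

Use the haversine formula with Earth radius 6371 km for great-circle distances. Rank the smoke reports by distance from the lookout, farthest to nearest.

CP6, CP4, CP7, CP3, CP2, CP1, CP5

Distances from the lookout:
CP6 40.506°N, 57.091°E: 774.0 km
CP4 40.539°N, 59.434°E: 723.2 km
CP7 52.621°N, 63.527°E: 660.3 km
CP3 48.885°N, 67.744°E: 571.3 km
CP2 43.078°N, 64.596°E: 535.5 km
CP1 43.806°N, 55.961°E: 506.8 km
CP5 44.205°N, 64.904°E: 455.0 km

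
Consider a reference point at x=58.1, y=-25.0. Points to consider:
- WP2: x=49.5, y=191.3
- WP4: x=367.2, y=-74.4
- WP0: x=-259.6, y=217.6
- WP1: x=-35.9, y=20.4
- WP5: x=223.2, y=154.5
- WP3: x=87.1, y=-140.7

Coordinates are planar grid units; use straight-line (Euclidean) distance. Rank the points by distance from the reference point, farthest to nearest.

Distance from the reference point at x=58.1, y=-25.0 to each:
WP0 x=-259.6, y=217.6: 399.7
WP4 x=367.2, y=-74.4: 313.0
WP5 x=223.2, y=154.5: 243.9
WP2 x=49.5, y=191.3: 216.5
WP3 x=87.1, y=-140.7: 119.3
WP1 x=-35.9, y=20.4: 104.4

WP0, WP4, WP5, WP2, WP3, WP1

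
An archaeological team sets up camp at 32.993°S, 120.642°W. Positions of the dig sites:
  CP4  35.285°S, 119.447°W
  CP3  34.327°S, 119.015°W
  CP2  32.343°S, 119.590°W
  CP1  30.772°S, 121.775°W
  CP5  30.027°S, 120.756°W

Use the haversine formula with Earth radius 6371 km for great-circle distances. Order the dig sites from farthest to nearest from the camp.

Distance from the camp at 32.993°S, 120.642°W to each:
CP5 30.027°S, 120.756°W: 330.0 km
CP4 35.285°S, 119.447°W: 277.6 km
CP1 30.772°S, 121.775°W: 269.1 km
CP3 34.327°S, 119.015°W: 211.4 km
CP2 32.343°S, 119.590°W: 122.1 km

CP5, CP4, CP1, CP3, CP2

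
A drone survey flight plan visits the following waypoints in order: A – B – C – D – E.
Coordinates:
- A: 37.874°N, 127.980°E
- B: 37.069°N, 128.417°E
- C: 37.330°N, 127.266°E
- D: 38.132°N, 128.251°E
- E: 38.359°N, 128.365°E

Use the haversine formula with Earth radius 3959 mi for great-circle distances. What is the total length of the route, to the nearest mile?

Leg distances:
A→B: 60.6 mi  (cumulative 60.6 mi)
B→C: 65.9 mi  (cumulative 126.4 mi)
C→D: 77.3 mi  (cumulative 203.7 mi)
D→E: 16.9 mi  (cumulative 220.5 mi)
Total route length ≈ 221 mi.

221 mi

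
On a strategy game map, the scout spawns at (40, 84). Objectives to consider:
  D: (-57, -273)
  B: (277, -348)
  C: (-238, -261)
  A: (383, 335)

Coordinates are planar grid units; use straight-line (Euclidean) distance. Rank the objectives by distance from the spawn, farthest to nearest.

Distances from the spawn:
B (277, -348): 492.7
C (-238, -261): 443.1
A (383, 335): 425.0
D (-57, -273): 369.9

B, C, A, D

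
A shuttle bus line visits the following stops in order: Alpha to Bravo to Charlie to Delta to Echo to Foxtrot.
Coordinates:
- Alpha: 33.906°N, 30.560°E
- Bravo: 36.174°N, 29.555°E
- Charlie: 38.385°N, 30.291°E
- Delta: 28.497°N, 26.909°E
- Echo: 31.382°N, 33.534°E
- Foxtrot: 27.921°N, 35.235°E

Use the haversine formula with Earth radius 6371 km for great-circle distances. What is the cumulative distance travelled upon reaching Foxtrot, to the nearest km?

Leg distances:
Alpha→Bravo: 268.3 km  (cumulative 268.3 km)
Bravo→Charlie: 254.3 km  (cumulative 522.6 km)
Charlie→Delta: 1143.1 km  (cumulative 1665.7 km)
Delta→Echo: 714.2 km  (cumulative 2380.0 km)
Echo→Foxtrot: 418.5 km  (cumulative 2798.4 km)
Cumulative distance at Foxtrot ≈ 2798 km.

2798 km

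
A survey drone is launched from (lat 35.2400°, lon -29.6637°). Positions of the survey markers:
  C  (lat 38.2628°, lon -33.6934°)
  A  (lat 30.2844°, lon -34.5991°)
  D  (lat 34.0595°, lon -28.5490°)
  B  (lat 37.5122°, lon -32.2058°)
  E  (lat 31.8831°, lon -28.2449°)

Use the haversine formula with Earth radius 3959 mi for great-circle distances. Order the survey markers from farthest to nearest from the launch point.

Distances from the launch point:
A (lat 30.2844°, lon -34.5991°): 446.5 mi
C (lat 38.2628°, lon -33.6934°): 305.6 mi
E (lat 31.8831°, lon -28.2449°): 245.9 mi
B (lat 37.5122°, lon -32.2058°): 211.3 mi
D (lat 34.0595°, lon -28.5490°): 103.3 mi

A, C, E, B, D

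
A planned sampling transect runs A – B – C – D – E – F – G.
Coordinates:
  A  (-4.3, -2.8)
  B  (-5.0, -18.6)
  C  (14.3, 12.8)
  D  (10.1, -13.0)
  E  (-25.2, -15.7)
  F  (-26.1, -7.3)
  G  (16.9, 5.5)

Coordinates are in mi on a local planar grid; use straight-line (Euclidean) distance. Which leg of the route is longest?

F–G

Leg distances:
A→B: 15.8 mi
B→C: 36.9 mi
C→D: 26.1 mi
D→E: 35.4 mi
E→F: 8.4 mi
F→G: 44.9 mi
The longest leg is F–G at 44.9 mi.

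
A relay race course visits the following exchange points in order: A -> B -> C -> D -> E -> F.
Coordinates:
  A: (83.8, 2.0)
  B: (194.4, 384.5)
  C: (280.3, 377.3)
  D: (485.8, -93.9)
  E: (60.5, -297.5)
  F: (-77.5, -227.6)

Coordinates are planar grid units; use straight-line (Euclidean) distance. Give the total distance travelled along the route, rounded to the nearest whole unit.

1625

Leg distances:
A→B: 398.2  (cumulative 398.2)
B→C: 86.2  (cumulative 484.4)
C→D: 514.1  (cumulative 998.4)
D→E: 471.5  (cumulative 1470.0)
E→F: 154.7  (cumulative 1624.6)
Total route length ≈ 1625.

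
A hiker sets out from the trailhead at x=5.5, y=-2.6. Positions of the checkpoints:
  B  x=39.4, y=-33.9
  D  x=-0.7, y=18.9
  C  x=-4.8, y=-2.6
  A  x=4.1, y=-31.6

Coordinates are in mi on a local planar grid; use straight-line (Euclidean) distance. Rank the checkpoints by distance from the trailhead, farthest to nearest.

Distance from the trailhead at x=5.5, y=-2.6 to each:
B x=39.4, y=-33.9: 46.1 mi
A x=4.1, y=-31.6: 29.0 mi
D x=-0.7, y=18.9: 22.4 mi
C x=-4.8, y=-2.6: 10.3 mi

B, A, D, C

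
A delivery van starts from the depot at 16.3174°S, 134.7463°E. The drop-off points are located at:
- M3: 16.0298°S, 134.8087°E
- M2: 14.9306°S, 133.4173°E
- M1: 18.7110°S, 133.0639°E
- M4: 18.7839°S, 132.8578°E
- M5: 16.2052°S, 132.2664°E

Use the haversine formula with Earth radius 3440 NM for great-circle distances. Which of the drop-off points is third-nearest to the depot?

Distances from the depot (16.3174°S, 134.7463°E):
M3: 17.6 NM
M2: 113.3 NM
M5: 143.1 NM
M1: 173.0 NM
M4: 183.3 NM
The third-nearest is M5 at 143.1 NM.

M5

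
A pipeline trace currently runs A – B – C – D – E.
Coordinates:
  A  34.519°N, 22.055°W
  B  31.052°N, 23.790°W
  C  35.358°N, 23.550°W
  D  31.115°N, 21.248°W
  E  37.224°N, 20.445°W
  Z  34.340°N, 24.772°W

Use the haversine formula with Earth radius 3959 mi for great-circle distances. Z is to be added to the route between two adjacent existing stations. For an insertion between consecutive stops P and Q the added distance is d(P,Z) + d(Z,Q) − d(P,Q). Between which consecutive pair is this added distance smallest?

Added distance for inserting Z between each consecutive pair:
A–B: 129.7 mi
B–C: 35.1 mi
C–D: 79.5 mi
D–E: 191.9 mi
Smallest added distance is 35.1 mi, inserting between B and C.

between B and C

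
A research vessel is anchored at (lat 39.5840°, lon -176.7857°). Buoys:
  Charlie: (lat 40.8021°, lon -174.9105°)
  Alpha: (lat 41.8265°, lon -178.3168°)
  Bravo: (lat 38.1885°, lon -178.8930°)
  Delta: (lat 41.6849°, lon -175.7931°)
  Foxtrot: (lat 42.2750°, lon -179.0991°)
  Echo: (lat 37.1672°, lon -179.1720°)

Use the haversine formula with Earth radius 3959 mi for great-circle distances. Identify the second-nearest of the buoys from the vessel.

Bravo

Distances from the vessel ((lat 39.5840°, lon -176.7857°)):
Charlie: 129.9 mi
Bravo: 148.8 mi
Delta: 154.2 mi
Alpha: 174.5 mi
Echo: 211.2 mi
Foxtrot: 221.7 mi
The second-nearest is Bravo at 148.8 mi.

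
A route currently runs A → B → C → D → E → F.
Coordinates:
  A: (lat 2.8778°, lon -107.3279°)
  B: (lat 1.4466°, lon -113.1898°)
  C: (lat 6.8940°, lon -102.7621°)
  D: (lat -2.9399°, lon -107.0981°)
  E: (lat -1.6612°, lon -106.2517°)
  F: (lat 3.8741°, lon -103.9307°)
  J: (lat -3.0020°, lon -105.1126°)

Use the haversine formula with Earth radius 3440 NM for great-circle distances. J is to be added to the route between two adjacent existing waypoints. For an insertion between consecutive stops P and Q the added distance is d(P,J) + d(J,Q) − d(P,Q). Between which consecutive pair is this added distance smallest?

between C and D

Added distance for inserting J between each consecutive pair:
A–B: 568.7 NM
B–C: 459.4 NM
C–D: 84.7 NM
D–E: 132.7 NM
E–F: 164.1 NM
Smallest added distance is 84.7 NM, inserting between C and D.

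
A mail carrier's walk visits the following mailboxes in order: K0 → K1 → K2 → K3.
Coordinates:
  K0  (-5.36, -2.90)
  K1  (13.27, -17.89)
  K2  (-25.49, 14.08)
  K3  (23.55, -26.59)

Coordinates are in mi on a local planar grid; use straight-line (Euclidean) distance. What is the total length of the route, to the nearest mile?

Leg distances:
K0→K1: 23.9 mi  (cumulative 23.9 mi)
K1→K2: 50.2 mi  (cumulative 74.2 mi)
K2→K3: 63.7 mi  (cumulative 137.9 mi)
Total route length ≈ 138 mi.

138 mi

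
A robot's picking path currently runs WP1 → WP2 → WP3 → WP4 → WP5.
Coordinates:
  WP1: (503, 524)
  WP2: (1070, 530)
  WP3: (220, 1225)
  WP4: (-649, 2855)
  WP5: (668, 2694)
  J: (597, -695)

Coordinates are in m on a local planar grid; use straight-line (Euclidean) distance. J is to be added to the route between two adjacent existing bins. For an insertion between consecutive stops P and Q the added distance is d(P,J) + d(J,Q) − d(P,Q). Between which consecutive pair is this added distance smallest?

Added distance for inserting J between each consecutive pair:
WP1–WP2: 1968.7 m
WP2–WP3: 2171.8 m
WP3–WP4: 3871.8 m
WP4–WP5: 5825.3 m
Smallest added distance is 1968.7 m, inserting between WP1 and WP2.

between WP1 and WP2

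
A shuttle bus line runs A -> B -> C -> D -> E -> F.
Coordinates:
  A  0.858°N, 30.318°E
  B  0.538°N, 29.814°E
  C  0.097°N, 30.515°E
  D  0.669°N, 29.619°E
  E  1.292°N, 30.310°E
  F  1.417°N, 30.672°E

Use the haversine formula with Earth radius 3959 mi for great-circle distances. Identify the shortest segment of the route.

E–F

Leg distances:
A→B: 41.2 mi
B→C: 57.2 mi
C→D: 73.5 mi
D→E: 64.3 mi
E→F: 26.5 mi
The shortest leg is E–F at 26.5 mi.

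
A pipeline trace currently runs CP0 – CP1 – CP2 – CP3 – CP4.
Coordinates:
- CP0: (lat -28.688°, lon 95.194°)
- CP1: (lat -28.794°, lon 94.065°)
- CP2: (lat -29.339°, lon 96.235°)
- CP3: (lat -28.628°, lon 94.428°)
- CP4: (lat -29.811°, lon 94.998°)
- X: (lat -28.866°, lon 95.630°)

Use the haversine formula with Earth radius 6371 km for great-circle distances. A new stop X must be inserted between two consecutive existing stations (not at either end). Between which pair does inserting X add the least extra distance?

Added distance for inserting X between each consecutive pair:
CP0–CP1: 88.8 km
CP1–CP2: 12.1 km
CP2–CP3: 6.3 km
CP3–CP4: 99.1 km
Smallest added distance is 6.3 km, inserting between CP2 and CP3.

between CP2 and CP3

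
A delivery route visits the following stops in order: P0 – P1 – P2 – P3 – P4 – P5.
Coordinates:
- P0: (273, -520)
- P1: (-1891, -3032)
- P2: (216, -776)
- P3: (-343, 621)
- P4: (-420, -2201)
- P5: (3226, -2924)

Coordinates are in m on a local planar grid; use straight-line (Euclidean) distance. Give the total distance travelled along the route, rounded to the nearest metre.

Leg distances:
P0→P1: 3315.6 m  (cumulative 3315.6 m)
P1→P2: 3086.9 m  (cumulative 6402.5 m)
P2→P3: 1504.7 m  (cumulative 7907.2 m)
P3→P4: 2823.1 m  (cumulative 10730.2 m)
P4→P5: 3717.0 m  (cumulative 14447.2 m)
Total route length ≈ 14447 m.

14447 m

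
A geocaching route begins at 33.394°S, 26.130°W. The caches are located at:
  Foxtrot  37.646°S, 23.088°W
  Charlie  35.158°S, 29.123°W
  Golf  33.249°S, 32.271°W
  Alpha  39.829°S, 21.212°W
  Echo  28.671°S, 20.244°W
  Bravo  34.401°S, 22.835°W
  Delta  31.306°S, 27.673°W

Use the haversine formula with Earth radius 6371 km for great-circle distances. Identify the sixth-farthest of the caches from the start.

Bravo

Distances from the start (33.394°S, 26.130°W):
Alpha: 839.1 km
Echo: 768.0 km
Golf: 570.7 km
Foxtrot: 547.0 km
Charlie: 337.8 km
Bravo: 324.1 km
Delta: 273.7 km
The sixth-farthest is Bravo at 324.1 km.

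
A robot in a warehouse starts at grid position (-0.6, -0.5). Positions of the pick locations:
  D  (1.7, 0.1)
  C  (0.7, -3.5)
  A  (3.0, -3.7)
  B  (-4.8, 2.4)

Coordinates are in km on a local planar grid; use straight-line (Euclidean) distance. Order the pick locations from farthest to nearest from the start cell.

Distances from the start cell:
B (-4.8, 2.4): 5.1 km
A (3.0, -3.7): 4.8 km
C (0.7, -3.5): 3.3 km
D (1.7, 0.1): 2.4 km

B, A, C, D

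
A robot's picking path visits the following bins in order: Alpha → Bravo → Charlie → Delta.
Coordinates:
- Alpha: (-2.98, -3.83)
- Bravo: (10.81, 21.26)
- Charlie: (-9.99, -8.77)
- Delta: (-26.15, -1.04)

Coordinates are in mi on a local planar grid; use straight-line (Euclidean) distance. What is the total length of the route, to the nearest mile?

83 mi

Leg distances:
Alpha→Bravo: 28.6 mi  (cumulative 28.6 mi)
Bravo→Charlie: 36.5 mi  (cumulative 65.2 mi)
Charlie→Delta: 17.9 mi  (cumulative 83.1 mi)
Total route length ≈ 83 mi.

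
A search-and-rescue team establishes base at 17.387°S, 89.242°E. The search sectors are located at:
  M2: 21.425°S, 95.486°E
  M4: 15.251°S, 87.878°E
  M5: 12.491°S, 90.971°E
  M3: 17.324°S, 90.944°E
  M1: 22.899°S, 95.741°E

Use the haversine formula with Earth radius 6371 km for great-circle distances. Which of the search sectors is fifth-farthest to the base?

M3

Distances from the base (17.387°S, 89.242°E):
M1: 914.0 km
M2: 793.8 km
M5: 575.2 km
M4: 278.6 km
M3: 180.8 km
The fifth-farthest is M3 at 180.8 km.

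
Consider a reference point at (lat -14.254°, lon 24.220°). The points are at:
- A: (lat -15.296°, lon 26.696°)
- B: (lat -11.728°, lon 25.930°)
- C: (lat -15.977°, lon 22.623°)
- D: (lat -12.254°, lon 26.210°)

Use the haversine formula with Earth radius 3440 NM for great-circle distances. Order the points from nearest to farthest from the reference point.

Computing each great-circle distance from (lat -14.254°, lon 24.220°):
C (lat -15.977°, lon 22.623°): 138.8 NM
A (lat -15.296°, lon 26.696°): 156.8 NM
D (lat -12.254°, lon 26.210°): 167.2 NM
B (lat -11.728°, lon 25.930°): 181.7 NM

C, A, D, B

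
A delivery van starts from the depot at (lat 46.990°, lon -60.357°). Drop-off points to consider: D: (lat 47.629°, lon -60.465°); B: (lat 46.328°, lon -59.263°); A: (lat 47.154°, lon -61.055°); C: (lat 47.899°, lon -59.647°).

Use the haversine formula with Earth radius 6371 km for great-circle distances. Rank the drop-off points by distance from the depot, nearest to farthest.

Distance from the depot at (lat 46.990°, lon -60.357°) to each:
A (lat 47.154°, lon -61.055°): 55.9 km
D (lat 47.629°, lon -60.465°): 71.5 km
B (lat 46.328°, lon -59.263°): 111.3 km
C (lat 47.899°, lon -59.647°): 114.3 km

A, D, B, C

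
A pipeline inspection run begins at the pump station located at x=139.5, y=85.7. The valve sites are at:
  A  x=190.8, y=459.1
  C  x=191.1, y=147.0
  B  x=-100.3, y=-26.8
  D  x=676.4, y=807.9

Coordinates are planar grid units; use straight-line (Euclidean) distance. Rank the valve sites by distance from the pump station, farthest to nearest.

D, A, B, C

Distance from the pump station at x=139.5, y=85.7 to each:
D x=676.4, y=807.9: 899.9
A x=190.8, y=459.1: 376.9
B x=-100.3, y=-26.8: 264.9
C x=191.1, y=147.0: 80.1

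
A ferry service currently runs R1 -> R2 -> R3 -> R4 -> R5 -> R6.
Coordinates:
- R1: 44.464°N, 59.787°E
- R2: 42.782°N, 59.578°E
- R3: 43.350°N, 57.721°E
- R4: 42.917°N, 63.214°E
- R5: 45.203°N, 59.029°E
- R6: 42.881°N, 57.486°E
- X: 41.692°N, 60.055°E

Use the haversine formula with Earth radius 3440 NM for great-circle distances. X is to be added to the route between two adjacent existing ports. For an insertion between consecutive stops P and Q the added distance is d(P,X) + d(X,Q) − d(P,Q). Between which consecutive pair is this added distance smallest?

between R3 and R4

Added distance for inserting X between each consecutive pair:
R1–R2: 134.2 NM
R2–R3: 123.9 NM
R3–R4: 59.8 NM
R4–R5: 147.1 NM
R5–R6: 195.6 NM
Smallest added distance is 59.8 NM, inserting between R3 and R4.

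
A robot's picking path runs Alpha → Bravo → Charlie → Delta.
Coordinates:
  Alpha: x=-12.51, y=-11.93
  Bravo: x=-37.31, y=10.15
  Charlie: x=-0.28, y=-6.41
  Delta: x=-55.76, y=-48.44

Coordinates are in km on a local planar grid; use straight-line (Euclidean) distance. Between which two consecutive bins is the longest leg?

Charlie–Delta

Leg distances:
Alpha→Bravo: 33.2 km
Bravo→Charlie: 40.6 km
Charlie→Delta: 69.6 km
The longest leg is Charlie–Delta at 69.6 km.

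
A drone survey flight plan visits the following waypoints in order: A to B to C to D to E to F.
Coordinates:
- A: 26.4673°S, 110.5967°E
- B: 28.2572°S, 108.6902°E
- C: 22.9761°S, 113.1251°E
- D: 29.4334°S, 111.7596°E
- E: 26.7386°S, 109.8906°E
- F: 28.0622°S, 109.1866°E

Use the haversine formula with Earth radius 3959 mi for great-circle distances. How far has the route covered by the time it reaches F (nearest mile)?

Leg distances:
A→B: 170.2 mi  (cumulative 170.2 mi)
B→C: 457.6 mi  (cumulative 627.9 mi)
C→D: 454.1 mi  (cumulative 1082.0 mi)
D→E: 218.3 mi  (cumulative 1300.3 mi)
E→F: 101.1 mi  (cumulative 1401.4 mi)
Cumulative distance at F ≈ 1401 mi.

1401 mi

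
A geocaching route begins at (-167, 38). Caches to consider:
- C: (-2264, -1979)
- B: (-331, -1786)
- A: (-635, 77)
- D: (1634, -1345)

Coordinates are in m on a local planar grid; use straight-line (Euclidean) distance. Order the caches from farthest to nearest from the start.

C, D, B, A

Distances from the start:
C (-2264, -1979): 2909.6 m
D (1634, -1345): 2270.7 m
B (-331, -1786): 1831.4 m
A (-635, 77): 469.6 m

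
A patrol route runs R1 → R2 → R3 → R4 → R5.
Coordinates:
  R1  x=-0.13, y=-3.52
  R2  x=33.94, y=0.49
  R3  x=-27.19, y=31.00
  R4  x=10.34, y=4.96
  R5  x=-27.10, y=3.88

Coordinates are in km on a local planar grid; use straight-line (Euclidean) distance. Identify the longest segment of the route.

Leg distances:
R1→R2: 34.3 km
R2→R3: 68.3 km
R3→R4: 45.7 km
R4→R5: 37.5 km
The longest leg is R2–R3 at 68.3 km.

R2–R3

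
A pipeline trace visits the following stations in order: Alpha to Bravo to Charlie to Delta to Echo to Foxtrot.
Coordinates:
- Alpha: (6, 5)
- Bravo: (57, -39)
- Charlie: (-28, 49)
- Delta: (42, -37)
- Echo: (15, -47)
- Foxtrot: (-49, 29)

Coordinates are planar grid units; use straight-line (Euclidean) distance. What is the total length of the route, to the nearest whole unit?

429

Leg distances:
Alpha→Bravo: 67.4  (cumulative 67.4)
Bravo→Charlie: 122.3  (cumulative 189.7)
Charlie→Delta: 110.9  (cumulative 300.6)
Delta→Echo: 28.8  (cumulative 329.4)
Echo→Foxtrot: 99.4  (cumulative 428.7)
Total route length ≈ 429.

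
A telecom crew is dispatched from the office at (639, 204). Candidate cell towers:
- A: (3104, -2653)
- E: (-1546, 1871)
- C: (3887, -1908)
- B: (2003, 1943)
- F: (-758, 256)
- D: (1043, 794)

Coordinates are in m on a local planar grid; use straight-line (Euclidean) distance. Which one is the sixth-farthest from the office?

D

Distances from the office ((639, 204)):
C: 3874.3 m
A: 3773.4 m
E: 2748.3 m
B: 2210.1 m
F: 1398.0 m
D: 715.1 m
The sixth-farthest is D at 715.1 m.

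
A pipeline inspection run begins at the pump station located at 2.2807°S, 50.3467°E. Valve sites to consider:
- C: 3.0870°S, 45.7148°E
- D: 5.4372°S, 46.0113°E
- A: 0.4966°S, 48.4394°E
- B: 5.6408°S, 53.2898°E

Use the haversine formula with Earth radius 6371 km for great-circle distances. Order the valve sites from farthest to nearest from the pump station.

D, C, B, A

Distances from the pump station:
D 5.4372°S, 46.0113°E: 595.4 km
C 3.0870°S, 45.7148°E: 522.2 km
B 5.6408°S, 53.2898°E: 496.1 km
A 0.4966°S, 48.4394°E: 290.4 km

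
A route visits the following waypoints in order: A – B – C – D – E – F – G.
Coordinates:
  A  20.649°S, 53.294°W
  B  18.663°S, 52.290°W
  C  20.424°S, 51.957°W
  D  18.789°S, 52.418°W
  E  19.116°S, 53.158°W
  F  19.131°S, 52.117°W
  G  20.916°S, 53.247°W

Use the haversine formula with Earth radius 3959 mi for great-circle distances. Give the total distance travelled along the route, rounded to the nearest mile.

Leg distances:
A→B: 152.0 mi  (cumulative 152.0 mi)
B→C: 123.6 mi  (cumulative 275.6 mi)
C→D: 116.9 mi  (cumulative 392.5 mi)
D→E: 53.4 mi  (cumulative 445.9 mi)
E→F: 68.0 mi  (cumulative 513.8 mi)
F→G: 143.5 mi  (cumulative 657.3 mi)
Total route length ≈ 657 mi.

657 mi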